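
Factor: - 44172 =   -  2^2*3^3*409^1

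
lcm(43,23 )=989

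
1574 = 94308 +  - 92734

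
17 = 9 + 8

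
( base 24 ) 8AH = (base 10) 4865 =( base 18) f05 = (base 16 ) 1301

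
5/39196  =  5/39196 = 0.00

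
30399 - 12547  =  17852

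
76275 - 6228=70047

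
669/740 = 669/740   =  0.90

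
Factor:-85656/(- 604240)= 2^( - 1 )*3^1*5^( -1)*7^( - 1) * 13^( - 1)*43^1 = 129/910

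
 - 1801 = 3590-5391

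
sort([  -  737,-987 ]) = [-987,- 737 ] 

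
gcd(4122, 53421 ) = 3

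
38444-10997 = 27447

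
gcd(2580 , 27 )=3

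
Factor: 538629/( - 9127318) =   -  2^( - 1)*  3^1*7^1*13^1*1973^1*4563659^( - 1 )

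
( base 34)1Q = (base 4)330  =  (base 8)74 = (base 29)22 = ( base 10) 60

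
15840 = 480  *33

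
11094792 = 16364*678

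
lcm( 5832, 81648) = 81648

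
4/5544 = 1/1386 = 0.00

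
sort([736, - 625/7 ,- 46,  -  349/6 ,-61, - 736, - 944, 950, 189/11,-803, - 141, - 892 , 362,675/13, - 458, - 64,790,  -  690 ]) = [ -944,  -  892, - 803, - 736, - 690, - 458, - 141, - 625/7,-64, - 61, - 349/6, - 46, 189/11,675/13, 362,736,790,950]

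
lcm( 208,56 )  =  1456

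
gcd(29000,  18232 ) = 8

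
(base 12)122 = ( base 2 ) 10101010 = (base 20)8a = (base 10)170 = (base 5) 1140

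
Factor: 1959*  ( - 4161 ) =  -  8151399 = - 3^2*19^1*73^1*653^1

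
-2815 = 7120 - 9935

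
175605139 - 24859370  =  150745769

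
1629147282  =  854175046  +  774972236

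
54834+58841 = 113675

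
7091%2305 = 176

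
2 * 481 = 962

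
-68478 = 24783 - 93261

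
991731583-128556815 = 863174768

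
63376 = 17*3728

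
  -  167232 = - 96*1742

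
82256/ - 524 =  - 157+3/131= -156.98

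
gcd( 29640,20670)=390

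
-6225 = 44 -6269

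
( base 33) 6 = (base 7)6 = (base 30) 6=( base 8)6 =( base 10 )6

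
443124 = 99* 4476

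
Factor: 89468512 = 2^5*7^2*57059^1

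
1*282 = 282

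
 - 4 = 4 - 8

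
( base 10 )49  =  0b110001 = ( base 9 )54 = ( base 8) 61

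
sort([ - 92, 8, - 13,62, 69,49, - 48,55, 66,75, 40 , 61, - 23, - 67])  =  [ - 92, - 67,-48, - 23, - 13,8,40,49  ,  55,  61,62,66, 69, 75 ] 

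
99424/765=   99424/765 = 129.97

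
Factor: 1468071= 3^3*11^1*4943^1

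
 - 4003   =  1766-5769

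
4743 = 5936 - 1193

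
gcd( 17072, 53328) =176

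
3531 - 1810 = 1721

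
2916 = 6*486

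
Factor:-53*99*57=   -  3^3*11^1*19^1*53^1 = - 299079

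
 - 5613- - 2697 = - 2916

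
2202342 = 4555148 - 2352806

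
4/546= 2/273 =0.01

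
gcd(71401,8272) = 11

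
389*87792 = 34151088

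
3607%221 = 71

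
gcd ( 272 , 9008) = 16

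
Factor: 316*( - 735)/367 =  - 2^2*3^1*5^1*7^2*79^1*367^(  -  1 ) = - 232260/367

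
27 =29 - 2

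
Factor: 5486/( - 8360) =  - 2^ ( - 2 )*5^( - 1 )*11^(-1)*13^1*19^( - 1 )*211^1 = - 2743/4180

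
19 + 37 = 56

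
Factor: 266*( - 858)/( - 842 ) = 114114/421 = 2^1*3^1*7^1 * 11^1*13^1*19^1*421^ ( - 1)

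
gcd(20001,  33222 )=339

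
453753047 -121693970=332059077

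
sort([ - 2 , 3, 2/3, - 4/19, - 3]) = [-3, - 2,-4/19,2/3, 3 ] 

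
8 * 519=4152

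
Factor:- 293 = - 293^1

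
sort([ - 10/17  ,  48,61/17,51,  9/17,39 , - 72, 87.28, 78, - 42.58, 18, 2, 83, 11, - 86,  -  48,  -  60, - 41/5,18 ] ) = [ - 86,- 72, - 60,  -  48, - 42.58 ,  -  41/5, - 10/17,9/17,2,61/17,11,18, 18,39,48,51,78, 83,87.28]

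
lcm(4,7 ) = 28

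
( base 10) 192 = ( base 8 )300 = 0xc0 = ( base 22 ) 8G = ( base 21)93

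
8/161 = 8/161 = 0.05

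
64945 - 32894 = 32051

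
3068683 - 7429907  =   - 4361224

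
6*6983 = 41898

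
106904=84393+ 22511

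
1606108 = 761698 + 844410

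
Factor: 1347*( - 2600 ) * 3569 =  - 2^3 * 3^1* 5^2 *13^1*43^1*83^1 * 449^1 = - 12499351800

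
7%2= 1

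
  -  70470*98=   -6906060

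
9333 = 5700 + 3633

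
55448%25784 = 3880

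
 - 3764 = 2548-6312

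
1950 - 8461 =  - 6511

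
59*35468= 2092612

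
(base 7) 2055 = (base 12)506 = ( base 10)726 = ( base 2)1011010110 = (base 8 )1326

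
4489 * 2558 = 11482862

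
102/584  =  51/292 = 0.17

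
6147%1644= 1215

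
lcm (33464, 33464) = 33464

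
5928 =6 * 988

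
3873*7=27111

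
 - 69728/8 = -8716 =-  8716.00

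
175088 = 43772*4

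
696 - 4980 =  - 4284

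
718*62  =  44516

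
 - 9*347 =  - 3123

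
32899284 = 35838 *918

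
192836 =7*27548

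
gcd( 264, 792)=264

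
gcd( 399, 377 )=1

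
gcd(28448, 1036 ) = 28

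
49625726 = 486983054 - 437357328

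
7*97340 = 681380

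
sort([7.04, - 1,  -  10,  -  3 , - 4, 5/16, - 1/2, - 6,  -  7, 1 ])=[ - 10, - 7, - 6, - 4, - 3, - 1, - 1/2  ,  5/16, 1 , 7.04]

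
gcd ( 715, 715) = 715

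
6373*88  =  560824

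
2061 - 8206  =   - 6145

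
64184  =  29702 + 34482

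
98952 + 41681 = 140633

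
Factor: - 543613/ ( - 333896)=2^(  -  3)*7^1 * 41737^( - 1) * 77659^1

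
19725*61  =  1203225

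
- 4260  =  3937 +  - 8197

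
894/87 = 10  +  8/29 = 10.28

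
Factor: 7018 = 2^1 *11^2 *29^1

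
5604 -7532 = -1928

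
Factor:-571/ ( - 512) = 2^( - 9)*571^1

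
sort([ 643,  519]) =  [519,643]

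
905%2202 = 905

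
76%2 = 0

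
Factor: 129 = 3^1*43^1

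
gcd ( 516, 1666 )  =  2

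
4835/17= 4835/17  =  284.41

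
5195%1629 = 308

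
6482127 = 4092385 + 2389742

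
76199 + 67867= 144066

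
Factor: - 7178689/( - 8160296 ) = 2^ (  -  3 )* 7^1*29^1*35363^1*1020037^ ( - 1)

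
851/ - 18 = -48+13/18 = - 47.28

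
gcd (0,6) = 6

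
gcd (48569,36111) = 1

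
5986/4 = 2993/2 = 1496.50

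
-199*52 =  - 10348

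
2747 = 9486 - 6739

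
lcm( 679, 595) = 57715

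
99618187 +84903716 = 184521903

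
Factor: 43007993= 7^1*6143999^1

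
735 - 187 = 548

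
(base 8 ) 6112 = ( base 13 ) 1580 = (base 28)40A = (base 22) 6B0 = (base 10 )3146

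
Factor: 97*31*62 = 186434 = 2^1*31^2*97^1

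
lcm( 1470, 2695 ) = 16170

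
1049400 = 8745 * 120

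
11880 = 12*990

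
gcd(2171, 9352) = 167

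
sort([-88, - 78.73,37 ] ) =[-88, - 78.73, 37] 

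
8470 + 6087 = 14557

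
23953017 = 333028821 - 309075804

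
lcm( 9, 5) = 45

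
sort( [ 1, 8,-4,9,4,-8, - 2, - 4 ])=[  -  8, - 4,  -  4, - 2,1, 4, 8,9]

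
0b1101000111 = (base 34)on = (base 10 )839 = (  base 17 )2F6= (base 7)2306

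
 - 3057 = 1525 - 4582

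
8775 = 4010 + 4765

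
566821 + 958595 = 1525416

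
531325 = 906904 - 375579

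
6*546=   3276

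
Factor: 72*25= 1800 = 2^3*3^2*5^2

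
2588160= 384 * 6740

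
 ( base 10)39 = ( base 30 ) 19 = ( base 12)33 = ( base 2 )100111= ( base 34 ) 15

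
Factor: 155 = 5^1 * 31^1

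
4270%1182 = 724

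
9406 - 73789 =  - 64383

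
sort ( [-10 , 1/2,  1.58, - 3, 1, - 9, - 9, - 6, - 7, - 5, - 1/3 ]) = [- 10, - 9, - 9, - 7, - 6, - 5, - 3 , - 1/3 , 1/2 , 1,1.58 ]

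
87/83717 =87/83717=0.00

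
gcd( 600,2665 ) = 5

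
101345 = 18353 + 82992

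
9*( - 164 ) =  - 1476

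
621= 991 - 370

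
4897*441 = 2159577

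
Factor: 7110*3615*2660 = 68369049000  =  2^3 * 3^3*5^3*7^1 * 19^1*79^1*241^1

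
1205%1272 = 1205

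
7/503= 7/503  =  0.01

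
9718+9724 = 19442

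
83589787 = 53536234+30053553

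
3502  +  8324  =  11826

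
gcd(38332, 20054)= 74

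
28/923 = 28/923 = 0.03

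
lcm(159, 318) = 318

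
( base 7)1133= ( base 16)1A0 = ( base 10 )416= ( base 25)gg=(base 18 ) 152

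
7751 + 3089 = 10840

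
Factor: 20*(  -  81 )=  -  2^2*3^4*5^1 = - 1620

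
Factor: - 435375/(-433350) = 215/214  =  2^( - 1)*5^1*43^1*107^( - 1) 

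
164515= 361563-197048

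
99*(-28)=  - 2772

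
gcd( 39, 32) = 1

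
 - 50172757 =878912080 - 929084837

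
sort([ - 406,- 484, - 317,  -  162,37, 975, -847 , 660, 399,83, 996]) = [ - 847  ,- 484, - 406,- 317, -162,  37,  83,399, 660, 975,996]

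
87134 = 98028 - 10894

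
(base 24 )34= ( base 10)76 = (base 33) 2A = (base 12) 64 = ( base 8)114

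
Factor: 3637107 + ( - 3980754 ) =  -343647= - 3^2*38183^1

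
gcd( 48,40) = 8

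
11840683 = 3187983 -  - 8652700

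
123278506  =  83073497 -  - 40205009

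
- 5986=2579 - 8565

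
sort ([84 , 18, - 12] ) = [ - 12,18,84] 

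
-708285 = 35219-743504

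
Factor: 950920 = 2^3*5^1 * 23773^1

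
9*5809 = 52281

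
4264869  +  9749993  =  14014862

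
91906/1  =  91906 = 91906.00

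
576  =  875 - 299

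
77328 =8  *9666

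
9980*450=4491000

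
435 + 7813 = 8248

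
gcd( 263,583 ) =1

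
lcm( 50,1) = 50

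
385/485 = 77/97 = 0.79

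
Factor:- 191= - 191^1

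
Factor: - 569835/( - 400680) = 2^( - 3)*3^2*53^(  -  1)*67^1 = 603/424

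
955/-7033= - 955/7033 =- 0.14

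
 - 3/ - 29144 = 3/29144 = 0.00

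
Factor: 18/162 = 1/9= 3^( - 2 )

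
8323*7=58261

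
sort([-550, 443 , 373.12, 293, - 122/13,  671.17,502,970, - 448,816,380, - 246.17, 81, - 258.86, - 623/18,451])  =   [  -  550, - 448, - 258.86, - 246.17 ,-623/18, - 122/13, 81, 293,373.12,  380,443,451,502, 671.17, 816,970] 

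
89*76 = 6764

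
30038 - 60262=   -  30224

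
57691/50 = 57691/50 = 1153.82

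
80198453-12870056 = 67328397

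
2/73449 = 2/73449= 0.00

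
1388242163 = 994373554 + 393868609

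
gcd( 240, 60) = 60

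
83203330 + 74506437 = 157709767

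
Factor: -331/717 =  - 3^( - 1 )*239^ (  -  1 )*331^1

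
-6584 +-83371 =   -  89955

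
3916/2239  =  1 + 1677/2239 = 1.75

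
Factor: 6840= 2^3*3^2*5^1*19^1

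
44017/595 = 73 + 582/595=   73.98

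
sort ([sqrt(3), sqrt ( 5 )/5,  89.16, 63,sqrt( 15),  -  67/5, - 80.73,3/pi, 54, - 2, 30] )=[  -  80.73 , -67/5,  -  2,sqrt( 5 ) /5, 3/pi, sqrt(3),sqrt( 15 ), 30, 54, 63,89.16 ] 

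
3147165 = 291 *10815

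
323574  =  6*53929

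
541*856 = 463096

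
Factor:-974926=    - 2^1*487463^1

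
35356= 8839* 4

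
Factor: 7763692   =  2^2*59^1*67^1*491^1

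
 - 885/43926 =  - 1 + 14347/14642= - 0.02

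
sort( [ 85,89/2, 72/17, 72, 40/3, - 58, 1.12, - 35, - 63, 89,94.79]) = [-63, - 58, - 35 , 1.12, 72/17, 40/3,  89/2, 72, 85,89, 94.79 ]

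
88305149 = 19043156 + 69261993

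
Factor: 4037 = 11^1*367^1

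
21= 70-49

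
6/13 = 6/13 = 0.46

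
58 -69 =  - 11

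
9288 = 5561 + 3727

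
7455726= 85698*87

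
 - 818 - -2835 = 2017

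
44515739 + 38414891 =82930630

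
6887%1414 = 1231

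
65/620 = 13/124  =  0.10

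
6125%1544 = 1493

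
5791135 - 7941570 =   -  2150435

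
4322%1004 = 306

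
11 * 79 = 869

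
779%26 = 25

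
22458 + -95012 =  - 72554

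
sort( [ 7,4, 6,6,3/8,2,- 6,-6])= [- 6, - 6 , 3/8,2, 4,6 , 6,7]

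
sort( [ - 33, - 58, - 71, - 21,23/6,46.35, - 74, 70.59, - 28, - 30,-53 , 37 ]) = [ - 74, - 71 , - 58 ,  -  53, - 33, - 30, - 28,-21,23/6,  37,46.35, 70.59]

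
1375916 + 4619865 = 5995781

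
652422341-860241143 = -207818802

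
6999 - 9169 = - 2170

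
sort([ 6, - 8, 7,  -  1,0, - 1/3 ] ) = [ - 8,-1, - 1/3,0,6, 7]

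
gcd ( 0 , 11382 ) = 11382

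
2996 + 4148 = 7144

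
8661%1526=1031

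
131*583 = 76373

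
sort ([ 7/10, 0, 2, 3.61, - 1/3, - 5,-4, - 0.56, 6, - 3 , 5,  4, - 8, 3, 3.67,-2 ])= [ - 8, - 5, - 4, - 3,-2 ,-0.56 , - 1/3,0  ,  7/10, 2, 3, 3.61,  3.67,4 , 5,6 ] 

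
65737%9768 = 7129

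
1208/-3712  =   - 1 + 313/464   =  - 0.33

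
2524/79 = 2524/79 = 31.95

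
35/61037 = 35/61037 = 0.00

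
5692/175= 32 + 92/175 = 32.53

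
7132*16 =114112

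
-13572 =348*(-39)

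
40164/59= 40164/59 = 680.75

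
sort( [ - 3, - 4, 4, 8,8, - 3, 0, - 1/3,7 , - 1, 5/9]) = [ - 4, - 3, - 3,  -  1, - 1/3 , 0,5/9,4, 7 , 8, 8]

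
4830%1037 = 682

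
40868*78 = 3187704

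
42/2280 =7/380 = 0.02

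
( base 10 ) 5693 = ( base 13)278c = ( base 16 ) 163d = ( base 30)69N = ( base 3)21210212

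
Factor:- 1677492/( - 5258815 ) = 2^2*3^2*5^(-1) * 17^1*2741^1 * 1051763^( - 1)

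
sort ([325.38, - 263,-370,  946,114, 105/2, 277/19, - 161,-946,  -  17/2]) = [ - 946,-370, - 263,-161, - 17/2, 277/19, 105/2,114, 325.38, 946]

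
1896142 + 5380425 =7276567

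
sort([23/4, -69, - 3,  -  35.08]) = [  -  69, - 35.08, - 3,23/4]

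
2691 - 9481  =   - 6790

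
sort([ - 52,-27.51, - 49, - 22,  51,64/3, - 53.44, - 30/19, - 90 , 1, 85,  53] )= [ - 90 , - 53.44, - 52, - 49  , - 27.51,- 22, - 30/19,1, 64/3 , 51, 53, 85]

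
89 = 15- -74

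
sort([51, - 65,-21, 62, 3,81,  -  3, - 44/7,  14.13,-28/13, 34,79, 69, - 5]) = [ - 65, - 21,-44/7,- 5, - 3 ,  -  28/13,3,14.13, 34,51, 62,69, 79,  81]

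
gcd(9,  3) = 3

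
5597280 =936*5980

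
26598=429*62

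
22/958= 11/479  =  0.02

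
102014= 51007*2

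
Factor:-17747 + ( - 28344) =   -  46091^1  =  -46091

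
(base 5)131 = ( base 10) 41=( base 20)21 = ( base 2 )101001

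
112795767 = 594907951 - 482112184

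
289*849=245361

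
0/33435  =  0=0.00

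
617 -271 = 346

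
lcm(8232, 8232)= 8232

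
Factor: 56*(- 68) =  - 3808 = - 2^5*7^1* 17^1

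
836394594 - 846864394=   -  10469800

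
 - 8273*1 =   -  8273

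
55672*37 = 2059864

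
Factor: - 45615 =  - 3^1*5^1*3041^1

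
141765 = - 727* ( - 195)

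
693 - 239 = 454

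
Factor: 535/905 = 107/181=107^1*181^( - 1)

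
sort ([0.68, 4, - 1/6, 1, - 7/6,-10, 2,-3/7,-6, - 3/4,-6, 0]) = [ - 10, - 6, - 6,-7/6,  -  3/4, - 3/7,-1/6, 0, 0.68, 1, 2, 4]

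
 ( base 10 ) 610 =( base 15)2AA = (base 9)747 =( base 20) 1AA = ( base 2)1001100010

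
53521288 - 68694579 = - 15173291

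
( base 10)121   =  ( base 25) 4L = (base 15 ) 81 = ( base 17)72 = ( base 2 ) 1111001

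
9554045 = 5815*1643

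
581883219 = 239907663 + 341975556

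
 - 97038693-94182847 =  - 191221540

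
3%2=1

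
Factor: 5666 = 2^1*2833^1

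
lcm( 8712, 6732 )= 148104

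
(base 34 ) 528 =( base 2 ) 1011011100000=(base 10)5856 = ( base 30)6F6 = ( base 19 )g44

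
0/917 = 0  =  0.00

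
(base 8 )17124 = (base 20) J84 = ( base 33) 749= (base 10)7764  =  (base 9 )11576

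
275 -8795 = -8520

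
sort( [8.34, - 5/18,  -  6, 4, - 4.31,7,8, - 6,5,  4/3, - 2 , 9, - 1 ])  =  [ - 6, - 6 , - 4.31,-2, - 1, - 5/18 , 4/3,4,5, 7, 8,8.34, 9 ] 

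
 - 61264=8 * ( - 7658) 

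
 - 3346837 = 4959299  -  8306136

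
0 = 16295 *0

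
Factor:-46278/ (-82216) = 23139/41108=2^( - 2 )*3^3*43^(- 1)*239^( - 1 )*857^1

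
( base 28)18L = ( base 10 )1029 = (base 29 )16e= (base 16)405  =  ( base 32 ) 105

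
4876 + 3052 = 7928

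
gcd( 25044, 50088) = 25044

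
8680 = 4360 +4320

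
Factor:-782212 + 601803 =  - 29^1*6221^1 = - 180409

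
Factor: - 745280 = -2^6 *5^1*17^1 *137^1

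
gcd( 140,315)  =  35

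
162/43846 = 81/21923 = 0.00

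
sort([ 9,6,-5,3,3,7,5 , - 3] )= [ - 5, - 3, 3 , 3,5, 6,7,9]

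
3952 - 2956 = 996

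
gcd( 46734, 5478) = 6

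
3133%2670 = 463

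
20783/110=20783/110=188.94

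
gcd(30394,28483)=91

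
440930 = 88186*5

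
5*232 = 1160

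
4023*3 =12069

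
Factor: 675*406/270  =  1015 = 5^1* 7^1*29^1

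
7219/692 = 10 + 299/692= 10.43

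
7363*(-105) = -773115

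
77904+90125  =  168029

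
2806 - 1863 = 943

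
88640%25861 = 11057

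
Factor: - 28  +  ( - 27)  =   - 55=- 5^1*  11^1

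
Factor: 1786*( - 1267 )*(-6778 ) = 2^2*7^1 * 19^1*47^1*181^1*3389^1  =  15337678636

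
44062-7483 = 36579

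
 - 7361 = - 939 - 6422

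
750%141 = 45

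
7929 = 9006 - 1077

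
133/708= 133/708 = 0.19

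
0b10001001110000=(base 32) 8JG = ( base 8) 21160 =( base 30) 9nq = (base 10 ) 8816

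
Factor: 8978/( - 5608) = - 2^(-2)*67^2*701^( -1)= - 4489/2804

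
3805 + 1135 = 4940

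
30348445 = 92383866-62035421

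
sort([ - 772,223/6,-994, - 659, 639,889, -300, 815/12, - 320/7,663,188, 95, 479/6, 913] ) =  [  -  994, - 772, - 659 , - 300 , - 320/7,  223/6,815/12, 479/6,95,188,639,663, 889,913]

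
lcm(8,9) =72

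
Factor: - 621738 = - 2^1 * 3^2 * 13^1 * 2657^1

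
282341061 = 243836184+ 38504877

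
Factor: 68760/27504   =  5/2 = 2^(-1)*5^1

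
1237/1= 1237=   1237.00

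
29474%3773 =3063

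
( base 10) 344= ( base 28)C8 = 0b101011000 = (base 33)ae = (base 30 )be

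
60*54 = 3240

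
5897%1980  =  1937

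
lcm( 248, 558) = 2232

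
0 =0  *78958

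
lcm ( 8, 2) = 8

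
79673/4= 19918 + 1/4 =19918.25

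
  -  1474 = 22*( - 67)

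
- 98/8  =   - 49/4 = - 12.25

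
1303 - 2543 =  - 1240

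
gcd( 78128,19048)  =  8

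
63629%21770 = 20089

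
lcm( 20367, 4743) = 346239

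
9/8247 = 3/2749 = 0.00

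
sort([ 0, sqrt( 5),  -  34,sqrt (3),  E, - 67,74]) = [- 67 , -34,  0,sqrt( 3),sqrt( 5),E,74]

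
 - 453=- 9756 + 9303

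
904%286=46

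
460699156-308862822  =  151836334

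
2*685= 1370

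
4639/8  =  579+7/8 = 579.88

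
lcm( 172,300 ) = 12900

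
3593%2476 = 1117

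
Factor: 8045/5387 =5^1*1609^1*5387^(-1 )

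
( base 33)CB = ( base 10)407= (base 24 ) GN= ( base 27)F2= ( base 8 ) 627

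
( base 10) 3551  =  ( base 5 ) 103201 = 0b110111011111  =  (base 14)1419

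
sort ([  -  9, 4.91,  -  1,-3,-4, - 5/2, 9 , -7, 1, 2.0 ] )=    [-9, - 7,  -  4 ,-3, - 5/2, - 1,1,2.0,4.91, 9]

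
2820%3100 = 2820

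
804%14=6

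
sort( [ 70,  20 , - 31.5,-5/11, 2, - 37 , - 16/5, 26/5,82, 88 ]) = [ - 37, - 31.5, - 16/5,-5/11,2 , 26/5, 20, 70, 82, 88]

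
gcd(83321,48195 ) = 7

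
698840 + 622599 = 1321439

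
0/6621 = 0 = 0.00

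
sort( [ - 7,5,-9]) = [  -  9,-7,5]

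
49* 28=1372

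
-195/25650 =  - 13/1710 = -0.01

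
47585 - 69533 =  - 21948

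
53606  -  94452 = -40846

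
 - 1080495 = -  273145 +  - 807350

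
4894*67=327898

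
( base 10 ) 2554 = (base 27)3DG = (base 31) 2KC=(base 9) 3447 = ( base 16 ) 9fa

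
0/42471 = 0= 0.00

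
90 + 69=159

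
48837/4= 48837/4 = 12209.25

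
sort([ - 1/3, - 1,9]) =[-1,-1/3,  9 ] 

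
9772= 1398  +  8374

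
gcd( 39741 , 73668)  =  3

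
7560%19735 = 7560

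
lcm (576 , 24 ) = 576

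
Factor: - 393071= - 7^1*233^1*241^1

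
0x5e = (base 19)4i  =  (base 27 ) 3d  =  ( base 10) 94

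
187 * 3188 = 596156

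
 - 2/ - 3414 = 1/1707 = 0.00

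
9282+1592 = 10874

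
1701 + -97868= - 96167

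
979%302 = 73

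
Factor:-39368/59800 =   -  5^( - 2 )*7^1*13^( - 1)*19^1*23^(  -  1)*37^1 = -4921/7475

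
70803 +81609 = 152412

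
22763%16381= 6382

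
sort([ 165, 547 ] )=[ 165, 547 ] 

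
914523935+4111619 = 918635554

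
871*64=55744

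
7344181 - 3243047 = 4101134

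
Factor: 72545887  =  23^1*103^1*113^1* 271^1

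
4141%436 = 217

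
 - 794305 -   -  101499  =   - 692806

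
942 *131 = 123402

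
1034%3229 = 1034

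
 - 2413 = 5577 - 7990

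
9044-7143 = 1901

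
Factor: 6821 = 19^1*359^1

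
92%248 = 92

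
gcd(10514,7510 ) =1502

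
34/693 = 34/693 = 0.05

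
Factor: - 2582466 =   -  2^1*3^1*430411^1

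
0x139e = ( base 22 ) a86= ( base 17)1067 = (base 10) 5022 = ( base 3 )20220000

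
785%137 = 100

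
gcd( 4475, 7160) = 895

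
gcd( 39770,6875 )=5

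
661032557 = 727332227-66299670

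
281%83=32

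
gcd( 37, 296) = 37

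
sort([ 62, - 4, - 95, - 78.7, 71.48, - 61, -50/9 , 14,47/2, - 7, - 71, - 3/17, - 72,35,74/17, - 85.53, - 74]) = [  -  95, - 85.53  , - 78.7 ,-74,-72,-71, - 61,  -  7, - 50/9, - 4,- 3/17, 74/17 , 14, 47/2,35,  62,  71.48]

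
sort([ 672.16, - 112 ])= [ - 112,672.16] 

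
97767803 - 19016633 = 78751170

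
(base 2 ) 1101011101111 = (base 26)a55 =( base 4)1223233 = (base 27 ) 9ca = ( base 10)6895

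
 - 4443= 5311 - 9754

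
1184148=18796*63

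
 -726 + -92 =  - 818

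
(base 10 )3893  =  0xF35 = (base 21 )8h8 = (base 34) 3CH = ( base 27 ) 595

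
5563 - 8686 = - 3123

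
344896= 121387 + 223509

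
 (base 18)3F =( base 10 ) 69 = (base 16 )45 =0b1000101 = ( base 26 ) 2h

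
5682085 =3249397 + 2432688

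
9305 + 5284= 14589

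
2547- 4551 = - 2004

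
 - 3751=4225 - 7976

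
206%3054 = 206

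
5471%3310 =2161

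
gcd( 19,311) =1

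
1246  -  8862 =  - 7616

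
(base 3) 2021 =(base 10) 61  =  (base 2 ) 111101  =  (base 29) 23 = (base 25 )2b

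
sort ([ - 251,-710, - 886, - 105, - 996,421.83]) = [  -  996, - 886,- 710, - 251, - 105,421.83] 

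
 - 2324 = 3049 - 5373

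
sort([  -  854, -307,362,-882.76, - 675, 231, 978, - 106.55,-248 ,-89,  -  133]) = [  -  882.76, - 854, - 675, - 307, - 248,- 133, - 106.55, - 89, 231 , 362, 978]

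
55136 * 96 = 5293056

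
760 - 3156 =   -  2396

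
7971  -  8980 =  - 1009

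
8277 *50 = 413850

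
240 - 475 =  - 235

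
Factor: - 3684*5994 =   -  2^3*3^5*37^1*307^1 = - 22081896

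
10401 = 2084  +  8317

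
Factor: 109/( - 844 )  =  -2^(  -  2)* 109^1*211^( - 1 )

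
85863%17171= 8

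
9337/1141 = 9337/1141 = 8.18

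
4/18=2/9 = 0.22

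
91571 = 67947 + 23624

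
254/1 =254 = 254.00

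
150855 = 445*339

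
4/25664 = 1/6416  =  0.00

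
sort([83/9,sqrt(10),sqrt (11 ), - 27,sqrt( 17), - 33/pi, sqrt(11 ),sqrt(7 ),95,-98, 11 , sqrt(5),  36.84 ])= [ - 98, - 27 ,  -  33/pi,sqrt(5),sqrt(7 ),  sqrt(10),sqrt(11 ),sqrt( 11 ) , sqrt ( 17 ),  83/9 , 11,36.84,95]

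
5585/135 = 41+10/27 = 41.37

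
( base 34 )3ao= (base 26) 5ha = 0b111011111000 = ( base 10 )3832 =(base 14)157a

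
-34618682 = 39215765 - 73834447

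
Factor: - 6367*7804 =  - 49688068 = - 2^2*1951^1*6367^1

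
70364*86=6051304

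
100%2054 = 100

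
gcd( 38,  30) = 2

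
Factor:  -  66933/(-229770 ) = 67/230 = 2^( - 1) * 5^( -1)*23^( - 1)*67^1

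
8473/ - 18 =  -  8473/18 = -470.72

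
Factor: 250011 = 3^2*27779^1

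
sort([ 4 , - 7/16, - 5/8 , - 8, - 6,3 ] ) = [ - 8,  -  6, - 5/8, - 7/16,3,4]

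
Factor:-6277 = -6277^1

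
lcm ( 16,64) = 64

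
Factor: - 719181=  - 3^2*41^1*1949^1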